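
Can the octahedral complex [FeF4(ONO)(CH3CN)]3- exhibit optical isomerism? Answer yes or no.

no

In an octahedral complex each vertex has one trans partner and four cis neighbours.
Working through the distinct placements yields 2 geometric isomers: ONO and CH3CN mutually cis; ONO and CH3CN mutually trans.
Each arrangement has an internal mirror plane or centre of symmetry, so none is chiral.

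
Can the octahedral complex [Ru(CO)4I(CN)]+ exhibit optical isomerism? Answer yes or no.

no

An octahedron has six vertices in three trans pairs; every non-trans pair is cis.
There are 2 geometric isomers: I and CN mutually cis; I and CN mutually trans.
Each arrangement has an internal mirror plane or centre of symmetry, so none is chiral.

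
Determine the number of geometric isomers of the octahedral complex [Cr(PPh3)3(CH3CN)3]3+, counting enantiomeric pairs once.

Working through the distinct placements yields 2 geometric isomers: PPh3 mer; PPh3 fac.

2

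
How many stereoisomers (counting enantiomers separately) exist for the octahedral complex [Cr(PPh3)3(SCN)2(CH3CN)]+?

Systematic placement gives 3 geometric isomers: PPh3 mer, SCN trans; PPh3 fac, SCN cis; PPh3 mer, SCN cis.
Each arrangement has an internal mirror plane or centre of symmetry, so none is chiral.

3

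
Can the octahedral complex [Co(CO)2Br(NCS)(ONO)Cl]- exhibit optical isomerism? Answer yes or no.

In an octahedral complex each vertex has one trans partner and four cis neighbours.
Placing the ligands in turn and identifying arrangements related by rotation or reflection leaves 9 distinct geometric isomers.
Of these, 6 lack any improper symmetry element and so occur as enantiomeric pairs, giving 9 + 6 = 15 stereoisomers in total.

yes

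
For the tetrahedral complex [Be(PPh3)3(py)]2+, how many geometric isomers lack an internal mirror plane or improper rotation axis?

0

In a tetrahedral complex all four positions are equivalent and every pair of ligands is adjacent — there is no cis/trans distinction.
Only one geometric arrangement is possible.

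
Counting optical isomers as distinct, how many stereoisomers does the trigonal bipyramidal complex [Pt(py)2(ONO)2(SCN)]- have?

6

In a trigonal bipyramid the two axial positions differ from the three equatorial ones.
Placing the ligands in turn and identifying arrangements related by rotation or reflection leaves 5 distinct geometric isomers.
One of these lacks any improper symmetry element and so occurs as an enantiomeric pair, giving 5 + 1 = 6 stereoisomers in total.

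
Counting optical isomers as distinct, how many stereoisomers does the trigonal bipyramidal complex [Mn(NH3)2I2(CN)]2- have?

6

In a trigonal bipyramid the two axial positions differ from the three equatorial ones.
Placing the ligands in turn and identifying arrangements related by rotation or reflection leaves 5 distinct geometric isomers.
One of these lacks any improper symmetry element and so occurs as an enantiomeric pair, giving 5 + 1 = 6 stereoisomers in total.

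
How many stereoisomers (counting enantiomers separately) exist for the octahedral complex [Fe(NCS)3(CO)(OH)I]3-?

5

Working through the distinct placements yields 4 geometric isomers: NCS mer (3 arrangements); NCS fac (chiral).
One of these lacks any improper symmetry element and so occurs as an enantiomeric pair, giving 4 + 1 = 5 stereoisomers in total.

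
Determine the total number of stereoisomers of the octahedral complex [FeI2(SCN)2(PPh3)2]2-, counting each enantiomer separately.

In an octahedral complex each vertex has one trans partner and four cis neighbours.
Systematic placement gives 5 geometric isomers: I trans, SCN trans, PPh3 trans; I trans, SCN cis, PPh3 cis; I cis, SCN trans, PPh3 cis; I cis, SCN cis, PPh3 cis (chiral); I cis, SCN cis, PPh3 trans.
One of these lacks any improper symmetry element and so occurs as an enantiomeric pair, giving 5 + 1 = 6 stereoisomers in total.

6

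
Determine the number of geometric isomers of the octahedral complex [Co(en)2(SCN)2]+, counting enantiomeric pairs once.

2

Each en is bidentate and must span two cis positions.
There are 2 geometric isomers: SCN trans; SCN cis (chiral).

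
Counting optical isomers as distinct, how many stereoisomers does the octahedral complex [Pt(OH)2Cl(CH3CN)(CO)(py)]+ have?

In an octahedral complex each vertex has one trans partner and four cis neighbours.
Systematic enumeration (placing each ligand type in turn and discarding arrangements equivalent by rotation or reflection) gives 9 geometric isomers.
Of these, 6 lack any improper symmetry element and so occur as enantiomeric pairs, giving 9 + 6 = 15 stereoisomers in total.

15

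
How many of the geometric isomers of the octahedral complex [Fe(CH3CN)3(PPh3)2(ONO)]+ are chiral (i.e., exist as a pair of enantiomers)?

0

An octahedron has six vertices in three trans pairs; every non-trans pair is cis.
There are 3 geometric isomers: CH3CN mer, PPh3 trans; CH3CN mer, PPh3 cis; CH3CN fac, PPh3 cis.
Each arrangement has an internal mirror plane or centre of symmetry, so none is chiral.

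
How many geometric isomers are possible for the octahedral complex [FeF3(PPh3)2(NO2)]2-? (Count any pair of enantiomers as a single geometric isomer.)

The six octahedral sites form three mutually perpendicular trans pairs.
The distinct arrangements are (3 in all): F mer, PPh3 trans; F mer, PPh3 cis; F fac, PPh3 cis.

3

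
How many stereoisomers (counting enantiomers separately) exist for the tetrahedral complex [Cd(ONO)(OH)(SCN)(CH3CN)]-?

2

In a tetrahedral complex all four positions are equivalent and every pair of ligands is adjacent — there is no cis/trans distinction.
Only one geometric arrangement is possible; it has no improper symmetry element, so it exists as a pair of enantiomers (2 stereoisomers).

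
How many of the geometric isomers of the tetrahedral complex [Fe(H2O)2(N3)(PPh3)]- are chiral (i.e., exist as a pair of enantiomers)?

0

Only one geometric arrangement is possible.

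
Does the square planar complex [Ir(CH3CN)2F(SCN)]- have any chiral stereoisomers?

There are 2 geometric isomers: CH3CN cis; CH3CN trans.
Each arrangement has an internal mirror plane or centre of symmetry, so none is chiral.

no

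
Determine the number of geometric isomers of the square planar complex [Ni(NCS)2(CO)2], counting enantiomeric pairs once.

In a square planar complex each vertex has one trans partner and two cis neighbours.
Systematic placement gives 2 geometric isomers: NCS cis; NCS trans.

2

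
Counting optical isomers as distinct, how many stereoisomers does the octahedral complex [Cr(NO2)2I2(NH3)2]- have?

6

There are 5 geometric isomers: NO2 trans, I trans, NH3 trans; NO2 cis, I trans, NH3 cis; NO2 trans, I cis, NH3 cis; NO2 cis, I cis, NH3 cis (chiral); NO2 cis, I cis, NH3 trans.
One of these lacks any improper symmetry element and so occurs as an enantiomeric pair, giving 5 + 1 = 6 stereoisomers in total.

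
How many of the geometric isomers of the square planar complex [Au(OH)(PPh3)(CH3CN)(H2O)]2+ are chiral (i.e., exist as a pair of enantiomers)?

There are 3 geometric isomers: (CH3CN/OH trans, H2O/PPh3 trans); (CH3CN/PPh3 trans, H2O/OH trans); (CH3CN/H2O trans, OH/PPh3 trans).
Each arrangement has an internal mirror plane or centre of symmetry, so none is chiral.

0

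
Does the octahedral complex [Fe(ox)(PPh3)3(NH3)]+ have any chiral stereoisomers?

Each ox is bidentate and must span two cis positions.
Working through the distinct placements yields 2 geometric isomers: PPh3 fac; PPh3 mer.
Each arrangement has an internal mirror plane or centre of symmetry, so none is chiral.

no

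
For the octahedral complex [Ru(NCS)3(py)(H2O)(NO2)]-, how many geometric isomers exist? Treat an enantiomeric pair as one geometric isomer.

An octahedron has six vertices in three trans pairs; every non-trans pair is cis.
Systematic placement gives 4 geometric isomers: NCS mer (3 arrangements); NCS fac (chiral).

4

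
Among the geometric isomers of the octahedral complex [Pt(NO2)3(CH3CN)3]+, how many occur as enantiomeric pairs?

0

An octahedron has six vertices in three trans pairs; every non-trans pair is cis.
Systematic placement gives 2 geometric isomers: NO2 mer; NO2 fac.
Each arrangement has an internal mirror plane or centre of symmetry, so none is chiral.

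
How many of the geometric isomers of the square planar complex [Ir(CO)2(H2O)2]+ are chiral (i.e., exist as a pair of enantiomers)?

Systematic placement gives 2 geometric isomers: CO cis; CO trans.
Each arrangement has an internal mirror plane or centre of symmetry, so none is chiral.

0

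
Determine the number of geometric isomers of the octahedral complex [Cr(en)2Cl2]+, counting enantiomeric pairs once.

2

Each en is bidentate and must span two cis positions.
Systematic placement gives 2 geometric isomers: Cl trans; Cl cis (chiral).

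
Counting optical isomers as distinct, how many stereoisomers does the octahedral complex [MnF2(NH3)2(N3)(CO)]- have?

The six octahedral sites form three mutually perpendicular trans pairs.
Systematic placement gives 6 geometric isomers: F cis, NH3 trans; F cis, NH3 cis (3 arrangements, 2 chiral); F trans, NH3 trans; F trans, NH3 cis.
Of these, 2 lack any improper symmetry element and so occur as enantiomeric pairs, giving 6 + 2 = 8 stereoisomers in total.

8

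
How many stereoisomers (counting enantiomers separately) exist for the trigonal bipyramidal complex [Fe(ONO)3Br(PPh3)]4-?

In a trigonal bipyramid the two axial positions differ from the three equatorial ones.
The distinct arrangements are (4 in all): Br axial, PPh3 equatorial; Br axial, PPh3 axial; Br equatorial, PPh3 equatorial; Br equatorial, PPh3 axial.
Each arrangement has an internal mirror plane or centre of symmetry, so none is chiral.

4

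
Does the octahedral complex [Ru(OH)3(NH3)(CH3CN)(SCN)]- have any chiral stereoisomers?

yes

In an octahedral complex each vertex has one trans partner and four cis neighbours.
The distinct arrangements are (4 in all): OH mer (3 arrangements); OH fac (chiral).
One of these lacks any improper symmetry element and so occurs as an enantiomeric pair, giving 4 + 1 = 5 stereoisomers in total.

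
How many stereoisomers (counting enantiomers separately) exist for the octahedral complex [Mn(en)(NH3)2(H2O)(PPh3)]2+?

The six octahedral sites form three mutually perpendicular trans pairs.
Each en is bidentate and must span two cis positions.
Systematic placement gives 4 geometric isomers: NH3 cis (3 arrangements, 2 chiral); NH3 trans.
Of these, 2 lack any improper symmetry element and so occur as enantiomeric pairs, giving 4 + 2 = 6 stereoisomers in total.

6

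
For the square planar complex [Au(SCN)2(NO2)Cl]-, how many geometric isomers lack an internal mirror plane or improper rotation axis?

A square has two trans pairs of vertices; adjacent vertices are cis.
The distinct arrangements are (2 in all): SCN cis; SCN trans.
Each arrangement has an internal mirror plane or centre of symmetry, so none is chiral.

0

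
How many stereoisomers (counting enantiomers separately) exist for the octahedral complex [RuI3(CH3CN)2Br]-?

In an octahedral complex each vertex has one trans partner and four cis neighbours.
There are 3 geometric isomers: I mer, CH3CN cis; I mer, CH3CN trans; I fac, CH3CN cis.
Each arrangement has an internal mirror plane or centre of symmetry, so none is chiral.

3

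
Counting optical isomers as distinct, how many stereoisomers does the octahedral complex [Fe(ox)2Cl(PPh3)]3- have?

In an octahedral complex each vertex has one trans partner and four cis neighbours.
Each ox is bidentate and must span two cis positions.
Systematic placement gives 2 geometric isomers: Cl and PPh3 mutually trans; Cl and PPh3 mutually cis (chiral).
One of these lacks any improper symmetry element and so occurs as an enantiomeric pair, giving 2 + 1 = 3 stereoisomers in total.

3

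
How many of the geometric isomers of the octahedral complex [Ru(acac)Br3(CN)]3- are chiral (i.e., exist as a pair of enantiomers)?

0

The six octahedral sites form three mutually perpendicular trans pairs.
Each acac is bidentate and must span two cis positions.
Systematic placement gives 2 geometric isomers: Br mer; Br fac.
Each arrangement has an internal mirror plane or centre of symmetry, so none is chiral.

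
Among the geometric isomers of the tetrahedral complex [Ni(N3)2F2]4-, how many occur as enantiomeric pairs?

0

In a tetrahedral complex all four positions are equivalent and every pair of ligands is adjacent — there is no cis/trans distinction.
Only one geometric arrangement is possible.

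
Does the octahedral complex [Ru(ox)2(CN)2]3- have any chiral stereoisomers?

yes

Each ox is bidentate and must span two cis positions.
There are 2 geometric isomers: CN trans; CN cis (chiral).
One of these lacks any improper symmetry element and so occurs as an enantiomeric pair, giving 2 + 1 = 3 stereoisomers in total.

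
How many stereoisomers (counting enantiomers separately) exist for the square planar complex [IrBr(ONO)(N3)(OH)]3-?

3

In a square planar complex each vertex has one trans partner and two cis neighbours.
Systematic placement gives 3 geometric isomers: (Br/OH trans, N3/ONO trans); (Br/ONO trans, N3/OH trans); (Br/N3 trans, OH/ONO trans).
Each arrangement has an internal mirror plane or centre of symmetry, so none is chiral.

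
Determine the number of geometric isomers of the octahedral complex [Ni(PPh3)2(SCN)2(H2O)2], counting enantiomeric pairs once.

An octahedron has six vertices in three trans pairs; every non-trans pair is cis.
Systematic placement gives 5 geometric isomers: PPh3 trans, SCN trans, H2O trans; PPh3 cis, SCN cis, H2O trans; PPh3 cis, SCN trans, H2O cis; PPh3 cis, SCN cis, H2O cis (chiral); PPh3 trans, SCN cis, H2O cis.

5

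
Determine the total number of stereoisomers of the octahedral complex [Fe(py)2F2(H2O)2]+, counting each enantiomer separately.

The six octahedral sites form three mutually perpendicular trans pairs.
There are 5 geometric isomers: py trans, F trans, H2O trans; py cis, F trans, H2O cis; py trans, F cis, H2O cis; py cis, F cis, H2O cis (chiral); py cis, F cis, H2O trans.
One of these lacks any improper symmetry element and so occurs as an enantiomeric pair, giving 5 + 1 = 6 stereoisomers in total.

6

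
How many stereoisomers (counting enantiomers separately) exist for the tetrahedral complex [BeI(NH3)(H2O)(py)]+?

2

In a tetrahedral complex all four positions are equivalent and every pair of ligands is adjacent — there is no cis/trans distinction.
Only one geometric arrangement is possible; it has no improper symmetry element, so it exists as a pair of enantiomers (2 stereoisomers).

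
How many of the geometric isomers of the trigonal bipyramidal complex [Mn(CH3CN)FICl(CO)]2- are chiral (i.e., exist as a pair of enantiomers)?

A trigonal bipyramid has two axial and three equatorial sites, which are chemically inequivalent.
Placing the ligands in turn and identifying arrangements related by rotation or reflection leaves 10 distinct geometric isomers.
Of these, 10 lack any improper symmetry element and so occur as enantiomeric pairs, giving 10 + 10 = 20 stereoisomers in total.

10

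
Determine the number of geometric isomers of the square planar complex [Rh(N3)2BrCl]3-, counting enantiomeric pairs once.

2

In a square planar complex each vertex has one trans partner and two cis neighbours.
There are 2 geometric isomers: N3 cis; N3 trans.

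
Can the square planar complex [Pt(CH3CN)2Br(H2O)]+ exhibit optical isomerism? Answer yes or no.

no

In a square planar complex each vertex has one trans partner and two cis neighbours.
Systematic placement gives 2 geometric isomers: CH3CN cis; CH3CN trans.
Each arrangement has an internal mirror plane or centre of symmetry, so none is chiral.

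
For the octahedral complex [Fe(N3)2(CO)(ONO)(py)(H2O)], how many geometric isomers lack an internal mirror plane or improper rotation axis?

An octahedron has six vertices in three trans pairs; every non-trans pair is cis.
Exhaustive case analysis gives 9 geometric isomers.
Of these, 6 lack any improper symmetry element and so occur as enantiomeric pairs, giving 9 + 6 = 15 stereoisomers in total.

6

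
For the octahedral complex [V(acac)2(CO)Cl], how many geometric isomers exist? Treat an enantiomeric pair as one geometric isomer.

The six octahedral sites form three mutually perpendicular trans pairs.
Each acac is bidentate and must span two cis positions.
The distinct arrangements are (2 in all): CO and Cl mutually trans; CO and Cl mutually cis (chiral).

2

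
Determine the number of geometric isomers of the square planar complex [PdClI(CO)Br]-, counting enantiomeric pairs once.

In a square planar complex each vertex has one trans partner and two cis neighbours.
Working through the distinct placements yields 3 geometric isomers: (Br/Cl trans, CO/I trans); (Br/I trans, CO/Cl trans); (Br/CO trans, Cl/I trans).

3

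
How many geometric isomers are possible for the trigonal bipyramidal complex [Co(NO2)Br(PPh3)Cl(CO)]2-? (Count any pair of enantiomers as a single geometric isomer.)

10

Exhaustive case analysis gives 10 geometric isomers.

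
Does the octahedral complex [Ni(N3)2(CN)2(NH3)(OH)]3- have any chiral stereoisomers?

yes

The six octahedral sites form three mutually perpendicular trans pairs.
The distinct arrangements are (6 in all): N3 trans, CN trans; N3 cis, CN trans; N3 cis, CN cis (3 arrangements, 2 chiral); N3 trans, CN cis.
Of these, 2 lack any improper symmetry element and so occur as enantiomeric pairs, giving 6 + 2 = 8 stereoisomers in total.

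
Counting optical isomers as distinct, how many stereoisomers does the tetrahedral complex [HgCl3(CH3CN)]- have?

All four vertices of a tetrahedron are equivalent and mutually adjacent, so cis/trans isomerism cannot arise.
Only one geometric arrangement is possible.

1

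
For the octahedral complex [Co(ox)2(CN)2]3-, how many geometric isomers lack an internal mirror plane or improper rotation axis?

Each ox is bidentate and must span two cis positions.
There are 2 geometric isomers: CN trans; CN cis (chiral).
One of these lacks any improper symmetry element and so occurs as an enantiomeric pair, giving 2 + 1 = 3 stereoisomers in total.

1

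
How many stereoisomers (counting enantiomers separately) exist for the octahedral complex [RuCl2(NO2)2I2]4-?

6

An octahedron has six vertices in three trans pairs; every non-trans pair is cis.
Working through the distinct placements yields 5 geometric isomers: Cl trans, NO2 trans, I trans; Cl trans, NO2 cis, I cis; Cl cis, NO2 trans, I cis; Cl cis, NO2 cis, I cis (chiral); Cl cis, NO2 cis, I trans.
One of these lacks any improper symmetry element and so occurs as an enantiomeric pair, giving 5 + 1 = 6 stereoisomers in total.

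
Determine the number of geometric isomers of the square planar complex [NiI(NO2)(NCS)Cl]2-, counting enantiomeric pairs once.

Systematic placement gives 3 geometric isomers: (Cl/NCS trans, I/NO2 trans); (Cl/NO2 trans, I/NCS trans); (Cl/I trans, NCS/NO2 trans).

3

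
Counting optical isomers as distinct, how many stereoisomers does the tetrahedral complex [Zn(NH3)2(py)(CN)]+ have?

Only one geometric arrangement is possible.

1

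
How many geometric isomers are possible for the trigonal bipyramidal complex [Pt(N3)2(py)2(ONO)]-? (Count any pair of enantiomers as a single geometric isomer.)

5

A trigonal bipyramid has two axial and three equatorial sites, which are chemically inequivalent.
Placing the ligands in turn and identifying arrangements related by rotation or reflection leaves 5 distinct geometric isomers.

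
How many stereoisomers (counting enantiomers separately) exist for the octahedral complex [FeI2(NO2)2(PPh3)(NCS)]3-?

The six octahedral sites form three mutually perpendicular trans pairs.
Systematic placement gives 6 geometric isomers: I trans, NO2 cis; I trans, NO2 trans; I cis, NO2 cis (3 arrangements, 2 chiral); I cis, NO2 trans.
Of these, 2 lack any improper symmetry element and so occur as enantiomeric pairs, giving 6 + 2 = 8 stereoisomers in total.

8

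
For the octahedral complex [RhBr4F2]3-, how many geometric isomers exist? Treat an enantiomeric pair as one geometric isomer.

2

In an octahedral complex each vertex has one trans partner and four cis neighbours.
The distinct arrangements are (2 in all): F trans; F cis.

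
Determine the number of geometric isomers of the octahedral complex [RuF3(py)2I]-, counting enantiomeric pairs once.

The six octahedral sites form three mutually perpendicular trans pairs.
Working through the distinct placements yields 3 geometric isomers: F mer, py trans; F mer, py cis; F fac, py cis.

3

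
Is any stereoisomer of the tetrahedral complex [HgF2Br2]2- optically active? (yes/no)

no

All four vertices of a tetrahedron are equivalent and mutually adjacent, so cis/trans isomerism cannot arise.
Only one geometric arrangement is possible.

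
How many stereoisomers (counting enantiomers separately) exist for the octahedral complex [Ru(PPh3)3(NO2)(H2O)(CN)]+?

The distinct arrangements are (4 in all): PPh3 mer (3 arrangements); PPh3 fac (chiral).
One of these lacks any improper symmetry element and so occurs as an enantiomeric pair, giving 4 + 1 = 5 stereoisomers in total.

5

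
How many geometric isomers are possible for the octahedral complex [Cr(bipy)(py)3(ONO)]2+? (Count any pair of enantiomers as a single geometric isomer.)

In an octahedral complex each vertex has one trans partner and four cis neighbours.
Each bipy is bidentate and must span two cis positions.
The distinct arrangements are (2 in all): py mer; py fac.

2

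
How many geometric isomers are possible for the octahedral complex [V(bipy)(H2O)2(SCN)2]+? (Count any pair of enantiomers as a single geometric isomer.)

Each bipy is bidentate and must span two cis positions.
There are 3 geometric isomers: H2O trans, SCN cis; H2O cis, SCN cis (chiral); H2O cis, SCN trans.

3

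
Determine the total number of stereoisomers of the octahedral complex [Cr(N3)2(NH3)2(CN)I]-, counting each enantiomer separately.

The six octahedral sites form three mutually perpendicular trans pairs.
The distinct arrangements are (6 in all): N3 trans, NH3 trans; N3 cis, NH3 cis (3 arrangements, 2 chiral); N3 cis, NH3 trans; N3 trans, NH3 cis.
Of these, 2 lack any improper symmetry element and so occur as enantiomeric pairs, giving 6 + 2 = 8 stereoisomers in total.

8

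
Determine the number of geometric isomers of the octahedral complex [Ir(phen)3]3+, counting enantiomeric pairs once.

An octahedron has six vertices in three trans pairs; every non-trans pair is cis.
Each phen is bidentate and must span two cis positions.
Only one geometric arrangement is possible; it has no improper symmetry element, so it exists as a pair of enantiomers (2 stereoisomers).

1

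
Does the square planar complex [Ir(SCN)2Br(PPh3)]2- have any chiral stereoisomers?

no

In a square planar complex each vertex has one trans partner and two cis neighbours.
There are 2 geometric isomers: SCN cis; SCN trans.
Each arrangement has an internal mirror plane or centre of symmetry, so none is chiral.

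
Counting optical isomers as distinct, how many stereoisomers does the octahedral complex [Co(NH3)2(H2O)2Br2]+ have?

6

In an octahedral complex each vertex has one trans partner and four cis neighbours.
The distinct arrangements are (5 in all): NH3 trans, H2O trans, Br trans; NH3 cis, H2O cis, Br trans; NH3 trans, H2O cis, Br cis; NH3 cis, H2O cis, Br cis (chiral); NH3 cis, H2O trans, Br cis.
One of these lacks any improper symmetry element and so occurs as an enantiomeric pair, giving 5 + 1 = 6 stereoisomers in total.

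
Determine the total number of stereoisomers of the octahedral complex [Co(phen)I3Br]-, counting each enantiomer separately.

Each phen is bidentate and must span two cis positions.
The distinct arrangements are (2 in all): I fac; I mer.
Each arrangement has an internal mirror plane or centre of symmetry, so none is chiral.

2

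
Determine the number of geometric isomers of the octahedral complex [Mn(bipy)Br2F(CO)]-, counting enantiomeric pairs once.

4

An octahedron has six vertices in three trans pairs; every non-trans pair is cis.
Each bipy is bidentate and must span two cis positions.
Systematic placement gives 4 geometric isomers: Br trans; Br cis (3 arrangements, 2 chiral).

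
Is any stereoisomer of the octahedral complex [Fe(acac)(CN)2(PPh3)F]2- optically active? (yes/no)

Each acac is bidentate and must span two cis positions.
The distinct arrangements are (4 in all): CN trans; CN cis (3 arrangements, 2 chiral).
Of these, 2 lack any improper symmetry element and so occur as enantiomeric pairs, giving 4 + 2 = 6 stereoisomers in total.

yes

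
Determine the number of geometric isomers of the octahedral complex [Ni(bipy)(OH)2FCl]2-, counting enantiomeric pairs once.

The six octahedral sites form three mutually perpendicular trans pairs.
Each bipy is bidentate and must span two cis positions.
Working through the distinct placements yields 4 geometric isomers: OH cis (3 arrangements, 2 chiral); OH trans.

4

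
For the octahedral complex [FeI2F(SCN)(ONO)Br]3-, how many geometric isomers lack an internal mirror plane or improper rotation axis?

In an octahedral complex each vertex has one trans partner and four cis neighbours.
Placing the ligands in turn and identifying arrangements related by rotation or reflection leaves 9 distinct geometric isomers.
Of these, 6 lack any improper symmetry element and so occur as enantiomeric pairs, giving 9 + 6 = 15 stereoisomers in total.

6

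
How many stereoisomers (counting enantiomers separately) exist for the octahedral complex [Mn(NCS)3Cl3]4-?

2

The distinct arrangements are (2 in all): NCS mer; NCS fac.
Each arrangement has an internal mirror plane or centre of symmetry, so none is chiral.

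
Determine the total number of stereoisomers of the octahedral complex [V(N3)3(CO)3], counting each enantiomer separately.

2

In an octahedral complex each vertex has one trans partner and four cis neighbours.
There are 2 geometric isomers: N3 mer; N3 fac.
Each arrangement has an internal mirror plane or centre of symmetry, so none is chiral.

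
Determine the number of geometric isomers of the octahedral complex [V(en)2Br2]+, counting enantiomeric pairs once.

2

Each en is bidentate and must span two cis positions.
Systematic placement gives 2 geometric isomers: Br trans; Br cis (chiral).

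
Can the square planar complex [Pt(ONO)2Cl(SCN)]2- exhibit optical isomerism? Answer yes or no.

no

Systematic placement gives 2 geometric isomers: ONO cis; ONO trans.
Each arrangement has an internal mirror plane or centre of symmetry, so none is chiral.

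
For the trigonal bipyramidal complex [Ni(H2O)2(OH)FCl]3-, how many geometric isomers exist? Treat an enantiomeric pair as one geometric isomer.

7

A trigonal bipyramid has two axial and three equatorial sites, which are chemically inequivalent.
Systematic enumeration (placing each ligand type in turn and discarding arrangements equivalent by rotation or reflection) gives 7 geometric isomers.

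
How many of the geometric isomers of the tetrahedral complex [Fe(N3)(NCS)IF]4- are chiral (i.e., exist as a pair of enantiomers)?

1

In a tetrahedral complex all four positions are equivalent and every pair of ligands is adjacent — there is no cis/trans distinction.
Only one geometric arrangement is possible; it has no improper symmetry element, so it exists as a pair of enantiomers (2 stereoisomers).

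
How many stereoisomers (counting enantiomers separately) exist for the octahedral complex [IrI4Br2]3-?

2

The distinct arrangements are (2 in all): Br trans; Br cis.
Each arrangement has an internal mirror plane or centre of symmetry, so none is chiral.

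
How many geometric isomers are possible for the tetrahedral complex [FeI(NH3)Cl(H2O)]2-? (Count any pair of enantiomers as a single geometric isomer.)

1

All four vertices of a tetrahedron are equivalent and mutually adjacent, so cis/trans isomerism cannot arise.
Only one geometric arrangement is possible; it has no improper symmetry element, so it exists as a pair of enantiomers (2 stereoisomers).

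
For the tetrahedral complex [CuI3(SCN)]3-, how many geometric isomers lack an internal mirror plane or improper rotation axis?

Only one geometric arrangement is possible.

0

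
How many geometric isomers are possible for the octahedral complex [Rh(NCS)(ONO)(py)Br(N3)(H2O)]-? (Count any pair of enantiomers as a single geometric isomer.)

An octahedron has six vertices in three trans pairs; every non-trans pair is cis.
Exhaustive case analysis gives 15 geometric isomers.

15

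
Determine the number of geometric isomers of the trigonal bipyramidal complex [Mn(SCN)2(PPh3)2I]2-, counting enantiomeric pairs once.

5

In a trigonal bipyramid the two axial positions differ from the three equatorial ones.
Systematic enumeration (placing each ligand type in turn and discarding arrangements equivalent by rotation or reflection) gives 5 geometric isomers.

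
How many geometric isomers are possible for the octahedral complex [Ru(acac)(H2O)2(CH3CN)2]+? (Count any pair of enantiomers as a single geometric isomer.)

In an octahedral complex each vertex has one trans partner and four cis neighbours.
Each acac is bidentate and must span two cis positions.
Working through the distinct placements yields 3 geometric isomers: H2O cis, CH3CN trans; H2O cis, CH3CN cis (chiral); H2O trans, CH3CN cis.

3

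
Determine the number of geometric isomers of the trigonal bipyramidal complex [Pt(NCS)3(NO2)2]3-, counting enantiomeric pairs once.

There are 3 geometric isomers: NO2 both equatorial; NO2 one axial, one equatorial; NO2 both axial.

3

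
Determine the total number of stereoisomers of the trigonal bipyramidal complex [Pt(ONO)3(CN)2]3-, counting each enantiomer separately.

Working through the distinct placements yields 3 geometric isomers: CN both axial; CN one axial, one equatorial; CN both equatorial.
Each arrangement has an internal mirror plane or centre of symmetry, so none is chiral.

3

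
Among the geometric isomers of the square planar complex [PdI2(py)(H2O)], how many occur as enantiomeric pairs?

The distinct arrangements are (2 in all): I cis; I trans.
Each arrangement has an internal mirror plane or centre of symmetry, so none is chiral.

0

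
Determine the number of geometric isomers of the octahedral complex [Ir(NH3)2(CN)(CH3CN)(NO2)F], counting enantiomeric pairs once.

9

An octahedron has six vertices in three trans pairs; every non-trans pair is cis.
Exhaustive case analysis gives 9 geometric isomers.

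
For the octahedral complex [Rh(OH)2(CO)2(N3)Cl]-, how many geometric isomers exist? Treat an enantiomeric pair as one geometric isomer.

In an octahedral complex each vertex has one trans partner and four cis neighbours.
The distinct arrangements are (6 in all): OH trans, CO trans; OH cis, CO trans; OH trans, CO cis; OH cis, CO cis (3 arrangements, 2 chiral).

6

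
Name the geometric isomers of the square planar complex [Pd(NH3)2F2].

cis and trans

Systematic placement gives 2 geometric isomers: NH3 cis; NH3 trans.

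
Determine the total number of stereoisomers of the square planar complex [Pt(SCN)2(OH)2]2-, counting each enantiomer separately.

2

There are 2 geometric isomers: SCN cis; SCN trans.
Each arrangement has an internal mirror plane or centre of symmetry, so none is chiral.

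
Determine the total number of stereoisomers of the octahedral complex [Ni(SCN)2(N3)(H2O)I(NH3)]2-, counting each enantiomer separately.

15

An octahedron has six vertices in three trans pairs; every non-trans pair is cis.
Exhaustive case analysis gives 9 geometric isomers.
Of these, 6 lack any improper symmetry element and so occur as enantiomeric pairs, giving 9 + 6 = 15 stereoisomers in total.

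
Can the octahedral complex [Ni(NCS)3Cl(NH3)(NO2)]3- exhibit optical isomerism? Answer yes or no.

yes

An octahedron has six vertices in three trans pairs; every non-trans pair is cis.
Working through the distinct placements yields 4 geometric isomers: NCS mer (3 arrangements); NCS fac (chiral).
One of these lacks any improper symmetry element and so occurs as an enantiomeric pair, giving 4 + 1 = 5 stereoisomers in total.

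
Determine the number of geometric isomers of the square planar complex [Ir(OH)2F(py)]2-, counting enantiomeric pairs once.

2

In a square planar complex each vertex has one trans partner and two cis neighbours.
The distinct arrangements are (2 in all): OH cis; OH trans.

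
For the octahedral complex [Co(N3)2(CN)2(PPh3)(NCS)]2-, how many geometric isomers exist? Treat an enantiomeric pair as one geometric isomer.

6

In an octahedral complex each vertex has one trans partner and four cis neighbours.
There are 6 geometric isomers: N3 trans, CN trans; N3 cis, CN trans; N3 cis, CN cis (3 arrangements, 2 chiral); N3 trans, CN cis.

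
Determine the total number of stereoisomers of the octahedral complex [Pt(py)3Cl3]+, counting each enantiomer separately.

2

Working through the distinct placements yields 2 geometric isomers: py mer; py fac.
Each arrangement has an internal mirror plane or centre of symmetry, so none is chiral.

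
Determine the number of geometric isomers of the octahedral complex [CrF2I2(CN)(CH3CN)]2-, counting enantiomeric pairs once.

The six octahedral sites form three mutually perpendicular trans pairs.
Working through the distinct placements yields 6 geometric isomers: F trans, I trans; F cis, I cis (3 arrangements, 2 chiral); F cis, I trans; F trans, I cis.

6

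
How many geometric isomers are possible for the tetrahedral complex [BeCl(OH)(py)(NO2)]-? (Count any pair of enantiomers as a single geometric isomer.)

1

Only one geometric arrangement is possible; it has no improper symmetry element, so it exists as a pair of enantiomers (2 stereoisomers).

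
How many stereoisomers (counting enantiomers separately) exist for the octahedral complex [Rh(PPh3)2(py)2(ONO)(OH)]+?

An octahedron has six vertices in three trans pairs; every non-trans pair is cis.
There are 6 geometric isomers: PPh3 trans, py trans; PPh3 cis, py cis (3 arrangements, 2 chiral); PPh3 cis, py trans; PPh3 trans, py cis.
Of these, 2 lack any improper symmetry element and so occur as enantiomeric pairs, giving 6 + 2 = 8 stereoisomers in total.

8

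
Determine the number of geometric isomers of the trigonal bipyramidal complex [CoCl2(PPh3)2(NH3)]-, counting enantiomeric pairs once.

5

In a trigonal bipyramid the two axial positions differ from the three equatorial ones.
Exhaustive case analysis gives 5 geometric isomers.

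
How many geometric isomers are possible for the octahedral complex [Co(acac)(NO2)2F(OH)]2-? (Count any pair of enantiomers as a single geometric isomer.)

4

In an octahedral complex each vertex has one trans partner and four cis neighbours.
Each acac is bidentate and must span two cis positions.
Systematic placement gives 4 geometric isomers: NO2 cis (3 arrangements, 2 chiral); NO2 trans.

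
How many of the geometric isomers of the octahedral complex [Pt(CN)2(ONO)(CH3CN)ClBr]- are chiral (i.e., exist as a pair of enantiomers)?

Systematic enumeration (placing each ligand type in turn and discarding arrangements equivalent by rotation or reflection) gives 9 geometric isomers.
Of these, 6 lack any improper symmetry element and so occur as enantiomeric pairs, giving 9 + 6 = 15 stereoisomers in total.

6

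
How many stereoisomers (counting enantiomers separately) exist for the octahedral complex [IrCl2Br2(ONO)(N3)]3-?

In an octahedral complex each vertex has one trans partner and four cis neighbours.
There are 6 geometric isomers: Cl trans, Br trans; Cl cis, Br trans; Cl cis, Br cis (3 arrangements, 2 chiral); Cl trans, Br cis.
Of these, 2 lack any improper symmetry element and so occur as enantiomeric pairs, giving 6 + 2 = 8 stereoisomers in total.

8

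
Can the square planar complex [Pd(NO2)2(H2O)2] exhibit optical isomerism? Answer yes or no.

no

A square has two trans pairs of vertices; adjacent vertices are cis.
There are 2 geometric isomers: NO2 cis; NO2 trans.
Each arrangement has an internal mirror plane or centre of symmetry, so none is chiral.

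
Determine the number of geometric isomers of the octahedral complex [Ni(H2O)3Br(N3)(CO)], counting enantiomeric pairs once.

4

The six octahedral sites form three mutually perpendicular trans pairs.
Working through the distinct placements yields 4 geometric isomers: H2O mer (3 arrangements); H2O fac (chiral).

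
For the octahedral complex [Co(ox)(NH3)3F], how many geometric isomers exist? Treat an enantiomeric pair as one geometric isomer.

2

In an octahedral complex each vertex has one trans partner and four cis neighbours.
Each ox is bidentate and must span two cis positions.
Working through the distinct placements yields 2 geometric isomers: NH3 fac; NH3 mer.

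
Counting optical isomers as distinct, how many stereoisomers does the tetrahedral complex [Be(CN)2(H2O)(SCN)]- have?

1

Only one geometric arrangement is possible.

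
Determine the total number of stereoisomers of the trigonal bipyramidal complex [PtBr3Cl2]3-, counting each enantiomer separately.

A trigonal bipyramid has two axial and three equatorial sites, which are chemically inequivalent.
There are 3 geometric isomers: Cl both equatorial; Cl one axial, one equatorial; Cl both axial.
Each arrangement has an internal mirror plane or centre of symmetry, so none is chiral.

3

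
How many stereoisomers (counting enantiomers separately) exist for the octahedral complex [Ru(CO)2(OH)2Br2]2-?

In an octahedral complex each vertex has one trans partner and four cis neighbours.
The distinct arrangements are (5 in all): CO trans, OH trans, Br trans; CO cis, OH cis, Br trans; CO cis, OH trans, Br cis; CO cis, OH cis, Br cis (chiral); CO trans, OH cis, Br cis.
One of these lacks any improper symmetry element and so occurs as an enantiomeric pair, giving 5 + 1 = 6 stereoisomers in total.

6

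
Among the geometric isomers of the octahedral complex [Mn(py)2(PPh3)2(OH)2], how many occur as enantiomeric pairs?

1

The six octahedral sites form three mutually perpendicular trans pairs.
Systematic placement gives 5 geometric isomers: py trans, PPh3 trans, OH trans; py cis, PPh3 cis, OH trans; py trans, PPh3 cis, OH cis; py cis, PPh3 cis, OH cis (chiral); py cis, PPh3 trans, OH cis.
One of these lacks any improper symmetry element and so occurs as an enantiomeric pair, giving 5 + 1 = 6 stereoisomers in total.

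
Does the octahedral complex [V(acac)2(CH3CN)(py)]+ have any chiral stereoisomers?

yes

The six octahedral sites form three mutually perpendicular trans pairs.
Each acac is bidentate and must span two cis positions.
There are 2 geometric isomers: CH3CN and py mutually cis (chiral); CH3CN and py mutually trans.
One of these lacks any improper symmetry element and so occurs as an enantiomeric pair, giving 2 + 1 = 3 stereoisomers in total.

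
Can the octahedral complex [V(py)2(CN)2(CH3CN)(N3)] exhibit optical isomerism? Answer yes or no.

In an octahedral complex each vertex has one trans partner and four cis neighbours.
There are 6 geometric isomers: py trans, CN cis; py cis, CN cis (3 arrangements, 2 chiral); py trans, CN trans; py cis, CN trans.
Of these, 2 lack any improper symmetry element and so occur as enantiomeric pairs, giving 6 + 2 = 8 stereoisomers in total.

yes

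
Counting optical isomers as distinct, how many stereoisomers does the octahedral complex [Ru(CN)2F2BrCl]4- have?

The six octahedral sites form three mutually perpendicular trans pairs.
There are 6 geometric isomers: CN cis, F trans; CN cis, F cis (3 arrangements, 2 chiral); CN trans, F trans; CN trans, F cis.
Of these, 2 lack any improper symmetry element and so occur as enantiomeric pairs, giving 6 + 2 = 8 stereoisomers in total.

8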